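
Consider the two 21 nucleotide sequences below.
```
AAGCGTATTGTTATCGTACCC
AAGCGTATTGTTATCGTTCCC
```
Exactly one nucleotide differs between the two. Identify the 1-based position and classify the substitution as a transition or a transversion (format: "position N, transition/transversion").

position 18, transversion

Position 18 changes A→T. A is a purine and T is a pyrimidine, so this is a transversion.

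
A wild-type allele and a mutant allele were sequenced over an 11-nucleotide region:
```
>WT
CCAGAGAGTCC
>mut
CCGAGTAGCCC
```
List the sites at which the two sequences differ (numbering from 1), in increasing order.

3, 4, 5, 6, 9

Differences at site 3 (A→G), site 4 (G→A), site 5 (A→G), site 6 (G→T), site 9 (T→C).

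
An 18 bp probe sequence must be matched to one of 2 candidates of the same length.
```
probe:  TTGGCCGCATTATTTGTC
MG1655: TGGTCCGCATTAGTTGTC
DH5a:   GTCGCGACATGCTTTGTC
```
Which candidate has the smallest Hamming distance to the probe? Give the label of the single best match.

Hamming distances to probe — MG1655: 3; DH5a: 6.
Smallest is MG1655 with 3 mismatches.

MG1655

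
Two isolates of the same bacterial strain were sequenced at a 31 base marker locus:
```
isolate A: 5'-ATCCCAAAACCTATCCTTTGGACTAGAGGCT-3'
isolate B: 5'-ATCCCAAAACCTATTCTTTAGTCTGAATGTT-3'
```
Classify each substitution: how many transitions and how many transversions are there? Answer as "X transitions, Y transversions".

Mismatches (1-based):
position 15: C→T (pyrimidine→pyrimidine, transition)
position 20: G→A (purine→purine, transition)
position 22: A→T (purine→pyrimidine, transversion)
position 25: A→G (purine→purine, transition)
position 26: G→A (purine→purine, transition)
position 28: G→T (purine→pyrimidine, transversion)
position 30: C→T (pyrimidine→pyrimidine, transition)

5 transitions, 2 transversions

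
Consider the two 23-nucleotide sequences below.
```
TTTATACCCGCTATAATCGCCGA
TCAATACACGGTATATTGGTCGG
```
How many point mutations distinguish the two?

The sequences differ at sites 2, 3, 8, 11, 16, 18, 20, 23 (1-based) — 8 in total.

8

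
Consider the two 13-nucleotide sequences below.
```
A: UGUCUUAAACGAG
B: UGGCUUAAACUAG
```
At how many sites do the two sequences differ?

The sequences differ at sites 3, 11 (1-based) — 2 in total.

2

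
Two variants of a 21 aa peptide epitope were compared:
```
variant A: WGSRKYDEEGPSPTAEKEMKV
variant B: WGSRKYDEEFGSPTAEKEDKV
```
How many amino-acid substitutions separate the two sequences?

Comparing position by position, 3 residues differ: 10 (G/F), 11 (P/G), 19 (M/D).

3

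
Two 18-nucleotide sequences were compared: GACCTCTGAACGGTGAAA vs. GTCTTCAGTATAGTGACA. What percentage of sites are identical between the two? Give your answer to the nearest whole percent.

61%

7 positions differ (2, 4, 7, 9, 11, 12, 17), so 11 of 18 match: 11/18 = 61.11%.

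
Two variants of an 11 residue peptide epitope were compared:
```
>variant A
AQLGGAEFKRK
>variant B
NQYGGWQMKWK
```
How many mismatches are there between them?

6

Comparing position by position, 6 positions differ: 1 (A/N), 3 (L/Y), 6 (A/W), 7 (E/Q), 8 (F/M), 10 (R/W).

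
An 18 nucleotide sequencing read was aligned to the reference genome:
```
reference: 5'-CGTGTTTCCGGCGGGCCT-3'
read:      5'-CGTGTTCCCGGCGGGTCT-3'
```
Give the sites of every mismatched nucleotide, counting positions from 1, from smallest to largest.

7, 16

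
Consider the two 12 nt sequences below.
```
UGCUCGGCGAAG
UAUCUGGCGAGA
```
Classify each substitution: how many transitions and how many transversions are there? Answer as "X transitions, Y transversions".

6 transitions, 0 transversions

Transitions (purine↔purine or pyrimidine↔pyrimidine): 2 G→A, 3 C→U, 4 U→C, 5 C→U, 11 A→G, 12 G→A.
Transversions (purine↔pyrimidine): none.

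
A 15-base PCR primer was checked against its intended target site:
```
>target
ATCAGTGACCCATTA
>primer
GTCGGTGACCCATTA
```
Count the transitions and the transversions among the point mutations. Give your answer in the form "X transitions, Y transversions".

Transitions (purine↔purine or pyrimidine↔pyrimidine): 1 A→G, 4 A→G.
Transversions (purine↔pyrimidine): none.

2 transitions, 0 transversions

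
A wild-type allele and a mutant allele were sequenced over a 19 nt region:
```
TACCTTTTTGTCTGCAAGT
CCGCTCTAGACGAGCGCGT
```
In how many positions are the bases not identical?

The sequences differ at positions 1, 2, 3, 6, 8, 9, 10, 11, 12, 13, 16, 17 (1-based) — 12 in total.

12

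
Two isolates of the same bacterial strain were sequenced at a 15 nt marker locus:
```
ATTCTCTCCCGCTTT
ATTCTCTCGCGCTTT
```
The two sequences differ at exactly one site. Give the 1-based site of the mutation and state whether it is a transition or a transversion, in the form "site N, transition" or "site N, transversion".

site 9, transversion

The sequences differ only at site 9: C→G (pyrimidine→purine), a transversion.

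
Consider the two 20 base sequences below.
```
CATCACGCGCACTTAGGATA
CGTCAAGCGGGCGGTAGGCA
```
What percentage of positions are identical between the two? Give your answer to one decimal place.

10 positions differ (2, 6, 10, 11, 13, 14, 15, 16, 18, 19), so 10 of 20 match: 10/20 = 50%.

50.0%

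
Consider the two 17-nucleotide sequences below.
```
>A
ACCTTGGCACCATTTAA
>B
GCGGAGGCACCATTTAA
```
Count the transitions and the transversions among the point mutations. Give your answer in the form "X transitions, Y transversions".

Transitions (purine↔purine or pyrimidine↔pyrimidine): 1 A→G.
Transversions (purine↔pyrimidine): 3 C→G, 4 T→G, 5 T→A.

1 transition, 3 transversions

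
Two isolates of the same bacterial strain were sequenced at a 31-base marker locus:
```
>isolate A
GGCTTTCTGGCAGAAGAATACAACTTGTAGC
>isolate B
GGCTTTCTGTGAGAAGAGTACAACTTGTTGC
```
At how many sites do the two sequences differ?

Mismatches (1-based): site 10: G→T; site 11: C→G; site 18: A→G; site 29: A→T.

4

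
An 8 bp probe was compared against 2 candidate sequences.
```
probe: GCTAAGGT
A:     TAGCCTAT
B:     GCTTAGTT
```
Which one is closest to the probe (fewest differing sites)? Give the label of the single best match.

A differs at 7 sites; B differs at 2 sites. The closest is B.

B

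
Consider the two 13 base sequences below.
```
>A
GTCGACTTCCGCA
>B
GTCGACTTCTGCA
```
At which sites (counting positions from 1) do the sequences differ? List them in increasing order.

Differences at site 10 (C→T).

10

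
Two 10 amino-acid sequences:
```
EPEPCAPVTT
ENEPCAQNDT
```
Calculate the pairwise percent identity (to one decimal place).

Mismatches at positions 2, 7, 8, 9 (1-based): 4 of 10.
Identical positions: 6/10 = 60% → 60.0%.

60.0%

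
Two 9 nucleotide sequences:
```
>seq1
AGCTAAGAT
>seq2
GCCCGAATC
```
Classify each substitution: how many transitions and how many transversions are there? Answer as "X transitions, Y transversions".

5 transitions, 2 transversions

Mismatches (1-based):
site 1: A→G (purine→purine, transition)
site 2: G→C (purine→pyrimidine, transversion)
site 4: T→C (pyrimidine→pyrimidine, transition)
site 5: A→G (purine→purine, transition)
site 7: G→A (purine→purine, transition)
site 8: A→T (purine→pyrimidine, transversion)
site 9: T→C (pyrimidine→pyrimidine, transition)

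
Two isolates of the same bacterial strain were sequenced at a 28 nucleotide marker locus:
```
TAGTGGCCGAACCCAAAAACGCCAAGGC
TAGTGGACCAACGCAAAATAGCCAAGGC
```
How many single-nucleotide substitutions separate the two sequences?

The sequences differ at positions 7, 9, 13, 19, 20 (1-based) — 5 in total.

5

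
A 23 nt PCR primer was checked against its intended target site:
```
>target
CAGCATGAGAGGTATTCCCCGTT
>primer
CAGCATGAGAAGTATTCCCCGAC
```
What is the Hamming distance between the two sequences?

3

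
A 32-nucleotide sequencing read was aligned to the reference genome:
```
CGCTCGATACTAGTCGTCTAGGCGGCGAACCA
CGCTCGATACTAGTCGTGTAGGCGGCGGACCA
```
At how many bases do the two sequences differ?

2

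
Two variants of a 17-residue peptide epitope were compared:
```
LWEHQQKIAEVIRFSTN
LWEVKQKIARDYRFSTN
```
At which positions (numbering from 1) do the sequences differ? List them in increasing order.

4, 5, 10, 11, 12

Scanning 1-based: 4: H/V; 5: Q/K; 10: E/R; 11: V/D; 12: I/Y.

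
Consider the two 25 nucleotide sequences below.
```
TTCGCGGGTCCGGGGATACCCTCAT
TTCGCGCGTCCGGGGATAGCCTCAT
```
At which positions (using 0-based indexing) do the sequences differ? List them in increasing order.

6, 18

Scanning 0-based: 6: G/C; 18: C/G.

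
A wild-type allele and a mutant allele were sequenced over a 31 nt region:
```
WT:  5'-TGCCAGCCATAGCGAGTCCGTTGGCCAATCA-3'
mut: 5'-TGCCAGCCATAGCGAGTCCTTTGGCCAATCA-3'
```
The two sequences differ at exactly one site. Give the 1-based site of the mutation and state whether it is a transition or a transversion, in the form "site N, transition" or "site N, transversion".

site 20, transversion

Site 20 changes G→T. G is a purine and T is a pyrimidine, so this is a transversion.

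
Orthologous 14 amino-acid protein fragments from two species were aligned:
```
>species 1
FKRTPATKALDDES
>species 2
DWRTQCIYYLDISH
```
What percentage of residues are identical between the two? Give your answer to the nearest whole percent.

Mismatches at positions 1, 2, 5, 6, 7, 8, 9, 12, 13, 14 (1-based): 10 of 14.
Identical positions: 4/14 = 28.57% → 29%.

29%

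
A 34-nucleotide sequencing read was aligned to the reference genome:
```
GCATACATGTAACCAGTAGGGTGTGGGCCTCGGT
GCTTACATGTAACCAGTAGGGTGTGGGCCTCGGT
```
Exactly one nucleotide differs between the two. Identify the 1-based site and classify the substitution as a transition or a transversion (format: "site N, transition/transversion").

Site 3 changes A→T. A is a purine and T is a pyrimidine, so this is a transversion.

site 3, transversion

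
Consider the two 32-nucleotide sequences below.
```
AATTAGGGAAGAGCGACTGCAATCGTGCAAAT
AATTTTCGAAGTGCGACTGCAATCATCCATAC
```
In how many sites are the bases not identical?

8

Comparing position by position, 8 sites differ: 5 (A/T), 6 (G/T), 7 (G/C), 12 (A/T), 25 (G/A), 27 (G/C), 30 (A/T), 32 (T/C).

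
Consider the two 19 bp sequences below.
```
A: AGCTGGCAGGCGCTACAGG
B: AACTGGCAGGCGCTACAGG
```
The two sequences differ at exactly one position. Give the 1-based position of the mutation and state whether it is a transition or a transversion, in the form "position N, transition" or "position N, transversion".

position 2, transition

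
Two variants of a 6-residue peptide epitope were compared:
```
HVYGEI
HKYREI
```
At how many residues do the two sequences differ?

2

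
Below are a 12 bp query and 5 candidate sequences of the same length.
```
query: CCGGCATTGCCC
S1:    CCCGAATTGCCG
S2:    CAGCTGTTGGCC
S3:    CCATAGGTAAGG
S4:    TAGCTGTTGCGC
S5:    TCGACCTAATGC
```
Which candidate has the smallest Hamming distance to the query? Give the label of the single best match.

S1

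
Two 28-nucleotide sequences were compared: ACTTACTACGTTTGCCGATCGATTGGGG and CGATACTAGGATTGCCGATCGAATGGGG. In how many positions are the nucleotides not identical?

Mismatches (1-based): position 1: A→C; position 2: C→G; position 3: T→A; position 9: C→G; position 11: T→A; position 23: T→A.

6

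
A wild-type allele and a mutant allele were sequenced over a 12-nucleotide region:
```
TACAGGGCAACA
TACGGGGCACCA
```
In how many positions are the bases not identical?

2

Mismatches (1-based): position 4: A→G; position 10: A→C.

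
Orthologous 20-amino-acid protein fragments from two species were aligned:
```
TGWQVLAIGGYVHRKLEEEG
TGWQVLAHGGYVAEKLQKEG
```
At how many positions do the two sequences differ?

Mismatches (1-based): position 8: I→H; position 13: H→A; position 14: R→E; position 17: E→Q; position 18: E→K.

5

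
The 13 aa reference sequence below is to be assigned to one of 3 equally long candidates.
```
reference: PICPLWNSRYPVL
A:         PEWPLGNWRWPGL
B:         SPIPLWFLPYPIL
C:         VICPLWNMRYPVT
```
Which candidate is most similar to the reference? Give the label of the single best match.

C

Hamming distances to reference — A: 6; B: 7; C: 3.
Smallest is C with 3 mismatches.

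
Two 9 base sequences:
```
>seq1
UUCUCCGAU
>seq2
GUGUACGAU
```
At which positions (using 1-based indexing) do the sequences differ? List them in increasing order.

Scanning 1-based: 1: U/G; 3: C/G; 5: C/A.

1, 3, 5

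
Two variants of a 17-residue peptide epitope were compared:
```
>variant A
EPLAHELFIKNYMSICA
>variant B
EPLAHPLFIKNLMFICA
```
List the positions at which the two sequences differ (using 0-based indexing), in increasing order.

Scanning 0-based: 5: E/P; 11: Y/L; 13: S/F.

5, 11, 13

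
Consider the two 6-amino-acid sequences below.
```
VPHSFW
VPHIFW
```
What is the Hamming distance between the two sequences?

1

Comparing position by position, 1 residue differs: 4 (S/I).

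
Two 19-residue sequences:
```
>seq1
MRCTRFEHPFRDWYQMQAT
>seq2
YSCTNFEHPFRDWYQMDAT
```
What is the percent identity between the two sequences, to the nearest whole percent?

Mismatches at positions 1, 2, 5, 17 (1-based): 4 of 19.
Identical positions: 15/19 = 78.95% → 79%.

79%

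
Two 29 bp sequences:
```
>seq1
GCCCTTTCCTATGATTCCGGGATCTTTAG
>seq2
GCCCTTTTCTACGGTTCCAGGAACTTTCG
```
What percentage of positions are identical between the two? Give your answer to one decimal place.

79.3%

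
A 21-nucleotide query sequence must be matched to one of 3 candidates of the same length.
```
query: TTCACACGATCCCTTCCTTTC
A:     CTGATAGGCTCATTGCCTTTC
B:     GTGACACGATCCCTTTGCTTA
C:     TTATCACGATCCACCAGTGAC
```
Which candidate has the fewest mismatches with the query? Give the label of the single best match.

Hamming distances to query — A: 8; B: 6; C: 9.
Smallest is B with 6 mismatches.

B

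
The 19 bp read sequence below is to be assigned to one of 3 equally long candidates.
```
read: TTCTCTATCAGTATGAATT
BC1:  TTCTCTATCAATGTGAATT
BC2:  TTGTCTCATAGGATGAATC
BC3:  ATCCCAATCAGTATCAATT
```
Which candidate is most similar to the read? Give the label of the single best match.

BC1

Hamming distances to read — BC1: 2; BC2: 6; BC3: 4.
Smallest is BC1 with 2 mismatches.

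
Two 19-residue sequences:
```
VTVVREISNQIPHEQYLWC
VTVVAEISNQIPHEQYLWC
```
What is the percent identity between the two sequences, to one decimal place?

94.7%

1 position differs (5), so 18 of 19 match: 18/19 = 94.74%.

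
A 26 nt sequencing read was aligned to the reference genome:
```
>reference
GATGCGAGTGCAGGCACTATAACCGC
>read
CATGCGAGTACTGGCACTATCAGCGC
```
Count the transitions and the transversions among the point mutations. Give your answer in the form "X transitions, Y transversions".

Transitions (purine↔purine or pyrimidine↔pyrimidine): 10 G→A.
Transversions (purine↔pyrimidine): 1 G→C, 12 A→T, 21 A→C, 23 C→G.

1 transition, 4 transversions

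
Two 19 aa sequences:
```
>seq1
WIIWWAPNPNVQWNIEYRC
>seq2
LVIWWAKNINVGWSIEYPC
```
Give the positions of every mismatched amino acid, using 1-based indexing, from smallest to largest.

1, 2, 7, 9, 12, 14, 18

Differences at position 1 (W→L), position 2 (I→V), position 7 (P→K), position 9 (P→I), position 12 (Q→G), position 14 (N→S), position 18 (R→P).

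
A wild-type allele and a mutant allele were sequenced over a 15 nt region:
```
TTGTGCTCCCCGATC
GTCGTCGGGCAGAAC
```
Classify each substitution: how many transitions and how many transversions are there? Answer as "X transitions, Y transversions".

0 transitions, 9 transversions

Mismatches (1-based):
site 1: T→G (pyrimidine→purine, transversion)
site 3: G→C (purine→pyrimidine, transversion)
site 4: T→G (pyrimidine→purine, transversion)
site 5: G→T (purine→pyrimidine, transversion)
site 7: T→G (pyrimidine→purine, transversion)
site 8: C→G (pyrimidine→purine, transversion)
site 9: C→G (pyrimidine→purine, transversion)
site 11: C→A (pyrimidine→purine, transversion)
site 14: T→A (pyrimidine→purine, transversion)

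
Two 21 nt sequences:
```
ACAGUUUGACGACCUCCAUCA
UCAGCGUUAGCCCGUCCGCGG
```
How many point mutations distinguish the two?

12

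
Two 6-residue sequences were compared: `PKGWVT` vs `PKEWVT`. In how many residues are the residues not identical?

1

Comparing position by position, 1 residue differs: 3 (G/E).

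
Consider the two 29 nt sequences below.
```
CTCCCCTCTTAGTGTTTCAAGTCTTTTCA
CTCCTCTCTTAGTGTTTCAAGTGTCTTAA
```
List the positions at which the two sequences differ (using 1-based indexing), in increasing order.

5, 23, 25, 28

Differences at position 5 (C→T), position 23 (C→G), position 25 (T→C), position 28 (C→A).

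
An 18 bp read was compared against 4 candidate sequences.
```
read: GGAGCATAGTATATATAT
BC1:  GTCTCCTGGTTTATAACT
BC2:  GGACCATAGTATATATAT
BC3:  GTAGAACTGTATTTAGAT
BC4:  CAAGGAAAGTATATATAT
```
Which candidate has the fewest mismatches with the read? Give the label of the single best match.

BC1 differs at 8 bases; BC2 differs at 1 base; BC3 differs at 6 bases; BC4 differs at 4 bases. The closest is BC2.

BC2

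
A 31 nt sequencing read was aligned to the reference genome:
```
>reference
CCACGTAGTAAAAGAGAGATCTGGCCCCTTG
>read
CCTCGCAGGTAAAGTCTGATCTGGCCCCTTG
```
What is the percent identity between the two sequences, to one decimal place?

Mismatches at positions 3, 6, 9, 10, 15, 16, 17 (1-based): 7 of 31.
Identical positions: 24/31 = 77.42% → 77.4%.

77.4%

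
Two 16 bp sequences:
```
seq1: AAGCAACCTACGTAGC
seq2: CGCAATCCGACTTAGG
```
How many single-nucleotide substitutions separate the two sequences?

Comparing position by position, 8 sites differ: 1 (A/C), 2 (A/G), 3 (G/C), 4 (C/A), 6 (A/T), 9 (T/G), 12 (G/T), 16 (C/G).

8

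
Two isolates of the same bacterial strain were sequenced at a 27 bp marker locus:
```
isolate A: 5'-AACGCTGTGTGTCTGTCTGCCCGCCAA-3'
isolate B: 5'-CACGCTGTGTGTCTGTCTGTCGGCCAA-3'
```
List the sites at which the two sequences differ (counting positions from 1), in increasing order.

Differences at site 1 (A→C), site 20 (C→T), site 22 (C→G).

1, 20, 22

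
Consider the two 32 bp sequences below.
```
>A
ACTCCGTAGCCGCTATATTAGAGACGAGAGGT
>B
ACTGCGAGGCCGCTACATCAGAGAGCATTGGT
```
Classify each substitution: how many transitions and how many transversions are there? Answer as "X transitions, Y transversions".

3 transitions, 6 transversions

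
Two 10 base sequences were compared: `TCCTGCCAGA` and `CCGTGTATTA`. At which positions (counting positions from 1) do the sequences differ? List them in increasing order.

Scanning 1-based: 1: T/C; 3: C/G; 6: C/T; 7: C/A; 8: A/T; 9: G/T.

1, 3, 6, 7, 8, 9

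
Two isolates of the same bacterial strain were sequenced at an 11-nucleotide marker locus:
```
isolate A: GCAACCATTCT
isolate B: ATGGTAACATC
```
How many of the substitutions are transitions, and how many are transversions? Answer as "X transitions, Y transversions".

8 transitions, 2 transversions

Mismatches (1-based):
position 1: G→A (purine→purine, transition)
position 2: C→T (pyrimidine→pyrimidine, transition)
position 3: A→G (purine→purine, transition)
position 4: A→G (purine→purine, transition)
position 5: C→T (pyrimidine→pyrimidine, transition)
position 6: C→A (pyrimidine→purine, transversion)
position 8: T→C (pyrimidine→pyrimidine, transition)
position 9: T→A (pyrimidine→purine, transversion)
position 10: C→T (pyrimidine→pyrimidine, transition)
position 11: T→C (pyrimidine→pyrimidine, transition)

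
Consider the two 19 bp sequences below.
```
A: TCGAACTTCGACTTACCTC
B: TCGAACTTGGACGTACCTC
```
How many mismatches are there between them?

2

Comparing position by position, 2 bases differ: 9 (C/G), 13 (T/G).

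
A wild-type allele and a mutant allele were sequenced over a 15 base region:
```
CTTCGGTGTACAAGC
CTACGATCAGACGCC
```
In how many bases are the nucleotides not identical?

9

Comparing position by position, 9 bases differ: 3 (T/A), 6 (G/A), 8 (G/C), 9 (T/A), 10 (A/G), 11 (C/A), 12 (A/C), 13 (A/G), 14 (G/C).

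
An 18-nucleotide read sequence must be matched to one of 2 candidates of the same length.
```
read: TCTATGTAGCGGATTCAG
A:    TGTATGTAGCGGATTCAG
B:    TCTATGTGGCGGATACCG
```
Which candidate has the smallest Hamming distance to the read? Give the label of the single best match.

A

A differs at 1 position; B differs at 3 positions. The closest is A.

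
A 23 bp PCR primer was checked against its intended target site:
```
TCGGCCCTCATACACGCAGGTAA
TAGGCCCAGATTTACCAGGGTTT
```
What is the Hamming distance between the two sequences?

10

Comparing position by position, 10 positions differ: 2 (C/A), 8 (T/A), 9 (C/G), 12 (A/T), 13 (C/T), 16 (G/C), 17 (C/A), 18 (A/G), 22 (A/T), 23 (A/T).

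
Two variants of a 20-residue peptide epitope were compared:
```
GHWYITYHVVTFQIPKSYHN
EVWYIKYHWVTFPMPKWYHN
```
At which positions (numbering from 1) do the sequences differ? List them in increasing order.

Scanning 1-based: 1: G/E; 2: H/V; 6: T/K; 9: V/W; 13: Q/P; 14: I/M; 17: S/W.

1, 2, 6, 9, 13, 14, 17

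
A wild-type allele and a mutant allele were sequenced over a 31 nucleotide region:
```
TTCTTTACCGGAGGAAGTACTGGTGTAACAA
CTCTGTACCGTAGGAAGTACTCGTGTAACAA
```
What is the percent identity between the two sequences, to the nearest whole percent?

Mismatches at positions 1, 5, 11, 22 (1-based): 4 of 31.
Identical positions: 27/31 = 87.1% → 87%.

87%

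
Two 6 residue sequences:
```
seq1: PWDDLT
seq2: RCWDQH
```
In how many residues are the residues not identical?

The sequences differ at residues 1, 2, 3, 5, 6 (1-based) — 5 in total.

5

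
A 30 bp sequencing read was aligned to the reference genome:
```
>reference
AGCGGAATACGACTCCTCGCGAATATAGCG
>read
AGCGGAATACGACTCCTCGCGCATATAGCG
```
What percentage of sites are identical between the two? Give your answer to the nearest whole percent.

1 position differs (22), so 29 of 30 match: 29/30 = 96.67%.

97%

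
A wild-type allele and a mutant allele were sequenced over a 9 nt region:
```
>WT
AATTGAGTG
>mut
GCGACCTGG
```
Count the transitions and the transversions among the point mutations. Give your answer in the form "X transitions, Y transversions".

Mismatches (1-based):
base 1: A→G (purine→purine, transition)
base 2: A→C (purine→pyrimidine, transversion)
base 3: T→G (pyrimidine→purine, transversion)
base 4: T→A (pyrimidine→purine, transversion)
base 5: G→C (purine→pyrimidine, transversion)
base 6: A→C (purine→pyrimidine, transversion)
base 7: G→T (purine→pyrimidine, transversion)
base 8: T→G (pyrimidine→purine, transversion)

1 transition, 7 transversions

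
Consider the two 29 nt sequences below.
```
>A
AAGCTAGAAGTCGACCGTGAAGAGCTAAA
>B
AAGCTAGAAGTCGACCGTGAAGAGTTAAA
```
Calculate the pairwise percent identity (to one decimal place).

1 position differs (25), so 28 of 29 match: 28/29 = 96.55%.

96.6%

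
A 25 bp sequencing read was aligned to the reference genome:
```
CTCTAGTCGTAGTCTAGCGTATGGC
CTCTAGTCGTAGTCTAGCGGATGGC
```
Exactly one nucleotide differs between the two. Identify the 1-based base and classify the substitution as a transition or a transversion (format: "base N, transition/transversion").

base 20, transversion

Base 20 changes T→G. T is a pyrimidine and G is a purine, so this is a transversion.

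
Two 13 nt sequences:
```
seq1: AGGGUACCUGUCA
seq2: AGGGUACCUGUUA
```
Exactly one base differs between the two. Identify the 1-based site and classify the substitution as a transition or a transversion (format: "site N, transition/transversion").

Site 12 changes C→U. C is a pyrimidine and U is a pyrimidine, so this is a transition.

site 12, transition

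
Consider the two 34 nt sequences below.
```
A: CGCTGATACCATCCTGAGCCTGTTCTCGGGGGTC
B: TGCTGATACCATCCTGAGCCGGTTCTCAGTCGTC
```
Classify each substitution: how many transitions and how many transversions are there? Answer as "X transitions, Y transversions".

Mismatches (1-based):
base 1: C→T (pyrimidine→pyrimidine, transition)
base 21: T→G (pyrimidine→purine, transversion)
base 28: G→A (purine→purine, transition)
base 30: G→T (purine→pyrimidine, transversion)
base 31: G→C (purine→pyrimidine, transversion)

2 transitions, 3 transversions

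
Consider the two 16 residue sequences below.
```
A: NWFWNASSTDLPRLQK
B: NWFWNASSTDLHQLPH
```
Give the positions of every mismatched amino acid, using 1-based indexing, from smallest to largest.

12, 13, 15, 16

Scanning 1-based: 12: P/H; 13: R/Q; 15: Q/P; 16: K/H.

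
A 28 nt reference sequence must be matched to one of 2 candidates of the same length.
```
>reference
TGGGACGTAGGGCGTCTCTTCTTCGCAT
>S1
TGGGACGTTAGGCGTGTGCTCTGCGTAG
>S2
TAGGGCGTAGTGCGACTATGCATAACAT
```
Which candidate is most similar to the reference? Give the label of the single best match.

S1

S1 differs at 8 sites; S2 differs at 9 sites. The closest is S1.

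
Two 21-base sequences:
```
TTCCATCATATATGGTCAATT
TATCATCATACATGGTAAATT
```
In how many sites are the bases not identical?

4

Mismatches (1-based): site 2: T→A; site 3: C→T; site 11: T→C; site 17: C→A.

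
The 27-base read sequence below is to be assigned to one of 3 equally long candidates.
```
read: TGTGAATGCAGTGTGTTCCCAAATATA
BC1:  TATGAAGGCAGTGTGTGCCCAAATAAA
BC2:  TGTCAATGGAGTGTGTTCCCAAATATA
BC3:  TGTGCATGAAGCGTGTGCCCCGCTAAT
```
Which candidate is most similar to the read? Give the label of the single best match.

Hamming distances to read — BC1: 4; BC2: 2; BC3: 9.
Smallest is BC2 with 2 mismatches.

BC2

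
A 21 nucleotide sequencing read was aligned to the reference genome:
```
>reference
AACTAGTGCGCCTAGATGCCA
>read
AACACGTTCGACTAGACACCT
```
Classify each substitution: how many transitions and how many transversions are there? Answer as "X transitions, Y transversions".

Mismatches (1-based):
site 4: T→A (pyrimidine→purine, transversion)
site 5: A→C (purine→pyrimidine, transversion)
site 8: G→T (purine→pyrimidine, transversion)
site 11: C→A (pyrimidine→purine, transversion)
site 17: T→C (pyrimidine→pyrimidine, transition)
site 18: G→A (purine→purine, transition)
site 21: A→T (purine→pyrimidine, transversion)

2 transitions, 5 transversions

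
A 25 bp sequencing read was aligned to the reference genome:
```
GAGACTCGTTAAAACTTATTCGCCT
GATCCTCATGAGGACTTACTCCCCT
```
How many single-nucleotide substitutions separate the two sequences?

8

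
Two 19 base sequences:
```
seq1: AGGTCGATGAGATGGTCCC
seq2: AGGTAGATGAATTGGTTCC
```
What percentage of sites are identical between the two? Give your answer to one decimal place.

78.9%

4 positions differ (5, 11, 12, 17), so 15 of 19 match: 15/19 = 78.95%.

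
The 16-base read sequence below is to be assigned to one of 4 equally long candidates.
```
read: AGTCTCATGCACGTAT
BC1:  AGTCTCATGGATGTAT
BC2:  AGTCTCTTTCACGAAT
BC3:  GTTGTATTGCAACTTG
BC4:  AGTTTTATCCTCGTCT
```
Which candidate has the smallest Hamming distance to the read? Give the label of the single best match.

BC1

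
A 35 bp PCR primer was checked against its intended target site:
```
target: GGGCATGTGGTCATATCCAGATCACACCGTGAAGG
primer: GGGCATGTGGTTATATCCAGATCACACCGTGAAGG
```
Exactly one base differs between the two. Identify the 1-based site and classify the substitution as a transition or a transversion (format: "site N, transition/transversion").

The sequences differ only at site 12: C→T (pyrimidine→pyrimidine), a transition.

site 12, transition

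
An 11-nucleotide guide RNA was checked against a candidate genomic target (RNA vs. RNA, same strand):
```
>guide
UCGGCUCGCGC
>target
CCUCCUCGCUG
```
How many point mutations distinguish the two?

5

Mismatches (1-based): base 1: U→C; base 3: G→U; base 4: G→C; base 10: G→U; base 11: C→G.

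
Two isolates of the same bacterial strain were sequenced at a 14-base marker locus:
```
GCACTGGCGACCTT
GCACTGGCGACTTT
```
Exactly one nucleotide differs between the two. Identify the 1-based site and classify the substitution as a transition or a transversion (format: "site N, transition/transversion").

site 12, transition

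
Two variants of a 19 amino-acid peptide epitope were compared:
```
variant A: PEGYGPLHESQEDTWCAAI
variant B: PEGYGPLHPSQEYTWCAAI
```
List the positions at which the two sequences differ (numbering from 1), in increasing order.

9, 13

Differences at position 9 (E→P), position 13 (D→Y).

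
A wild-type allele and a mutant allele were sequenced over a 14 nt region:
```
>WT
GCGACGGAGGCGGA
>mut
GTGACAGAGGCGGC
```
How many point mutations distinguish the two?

Comparing position by position, 3 sites differ: 2 (C/T), 6 (G/A), 14 (A/C).

3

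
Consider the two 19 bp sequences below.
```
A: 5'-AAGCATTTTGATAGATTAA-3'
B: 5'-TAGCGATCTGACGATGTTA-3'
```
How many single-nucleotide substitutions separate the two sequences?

The sequences differ at sites 1, 5, 6, 8, 12, 13, 14, 15, 16, 18 (1-based) — 10 in total.

10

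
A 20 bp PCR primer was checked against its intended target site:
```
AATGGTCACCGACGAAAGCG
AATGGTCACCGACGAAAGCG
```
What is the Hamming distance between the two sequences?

No positions differ; the sequences are identical.

0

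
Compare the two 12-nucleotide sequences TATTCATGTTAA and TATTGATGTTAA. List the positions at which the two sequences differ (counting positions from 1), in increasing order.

Scanning 1-based: 5: C/G.

5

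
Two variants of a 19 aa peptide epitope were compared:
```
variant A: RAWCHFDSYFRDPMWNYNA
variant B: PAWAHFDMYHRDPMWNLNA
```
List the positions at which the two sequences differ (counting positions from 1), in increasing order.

1, 4, 8, 10, 17

Differences at position 1 (R→P), position 4 (C→A), position 8 (S→M), position 10 (F→H), position 17 (Y→L).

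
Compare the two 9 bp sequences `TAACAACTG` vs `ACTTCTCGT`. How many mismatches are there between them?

Comparing position by position, 8 positions differ: 1 (T/A), 2 (A/C), 3 (A/T), 4 (C/T), 5 (A/C), 6 (A/T), 8 (T/G), 9 (G/T).

8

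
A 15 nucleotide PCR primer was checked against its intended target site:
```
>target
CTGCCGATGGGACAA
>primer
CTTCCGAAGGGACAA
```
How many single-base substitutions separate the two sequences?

2

Comparing position by position, 2 positions differ: 3 (G/T), 8 (T/A).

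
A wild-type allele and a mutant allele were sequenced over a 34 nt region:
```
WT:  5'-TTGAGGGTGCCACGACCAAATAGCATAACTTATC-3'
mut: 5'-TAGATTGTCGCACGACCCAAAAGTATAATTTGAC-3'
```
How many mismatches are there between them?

11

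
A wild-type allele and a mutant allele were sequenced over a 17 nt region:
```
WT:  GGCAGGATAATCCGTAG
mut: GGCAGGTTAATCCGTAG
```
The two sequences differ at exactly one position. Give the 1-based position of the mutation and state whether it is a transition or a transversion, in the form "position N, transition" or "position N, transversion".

Position 7 changes A→T. A is a purine and T is a pyrimidine, so this is a transversion.

position 7, transversion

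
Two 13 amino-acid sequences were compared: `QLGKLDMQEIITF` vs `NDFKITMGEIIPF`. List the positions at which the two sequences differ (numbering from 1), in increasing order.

1, 2, 3, 5, 6, 8, 12

Differences at position 1 (Q→N), position 2 (L→D), position 3 (G→F), position 5 (L→I), position 6 (D→T), position 8 (Q→G), position 12 (T→P).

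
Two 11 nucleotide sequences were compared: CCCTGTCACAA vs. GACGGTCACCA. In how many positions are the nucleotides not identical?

4

Mismatches (1-based): position 1: C→G; position 2: C→A; position 4: T→G; position 10: A→C.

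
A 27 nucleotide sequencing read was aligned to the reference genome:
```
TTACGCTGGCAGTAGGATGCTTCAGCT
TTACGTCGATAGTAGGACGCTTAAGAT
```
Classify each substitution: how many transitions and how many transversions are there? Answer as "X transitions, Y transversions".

Mismatches (1-based):
position 6: C→T (pyrimidine→pyrimidine, transition)
position 7: T→C (pyrimidine→pyrimidine, transition)
position 9: G→A (purine→purine, transition)
position 10: C→T (pyrimidine→pyrimidine, transition)
position 18: T→C (pyrimidine→pyrimidine, transition)
position 23: C→A (pyrimidine→purine, transversion)
position 26: C→A (pyrimidine→purine, transversion)

5 transitions, 2 transversions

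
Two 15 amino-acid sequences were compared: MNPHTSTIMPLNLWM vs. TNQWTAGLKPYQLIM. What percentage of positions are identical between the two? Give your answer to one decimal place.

33.3%

Mismatches at positions 1, 3, 4, 6, 7, 8, 9, 11, 12, 14 (1-based): 10 of 15.
Identical positions: 5/15 = 33.33% → 33.3%.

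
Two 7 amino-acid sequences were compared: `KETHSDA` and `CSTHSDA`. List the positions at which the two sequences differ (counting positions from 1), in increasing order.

1, 2

Differences at position 1 (K→C), position 2 (E→S).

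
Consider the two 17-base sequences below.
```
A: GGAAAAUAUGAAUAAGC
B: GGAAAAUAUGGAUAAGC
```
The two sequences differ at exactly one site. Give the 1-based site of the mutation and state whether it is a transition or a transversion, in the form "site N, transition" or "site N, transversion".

Site 11 changes A→G. A is a purine and G is a purine, so this is a transition.

site 11, transition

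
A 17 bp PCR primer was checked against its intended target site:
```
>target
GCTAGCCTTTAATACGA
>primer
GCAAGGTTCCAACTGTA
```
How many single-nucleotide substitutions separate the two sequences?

9

Comparing position by position, 9 bases differ: 3 (T/A), 6 (C/G), 7 (C/T), 9 (T/C), 10 (T/C), 13 (T/C), 14 (A/T), 15 (C/G), 16 (G/T).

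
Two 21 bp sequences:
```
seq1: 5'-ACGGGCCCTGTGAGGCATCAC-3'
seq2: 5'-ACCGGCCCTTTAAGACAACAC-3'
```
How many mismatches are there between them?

Mismatches (1-based): site 3: G→C; site 10: G→T; site 12: G→A; site 15: G→A; site 18: T→A.

5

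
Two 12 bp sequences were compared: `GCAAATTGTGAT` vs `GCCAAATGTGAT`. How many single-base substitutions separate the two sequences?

The sequences differ at positions 3, 6 (1-based) — 2 in total.

2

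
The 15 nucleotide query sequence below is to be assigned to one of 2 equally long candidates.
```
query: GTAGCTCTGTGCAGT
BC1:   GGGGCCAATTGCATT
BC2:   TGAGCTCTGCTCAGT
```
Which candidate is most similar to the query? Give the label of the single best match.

Hamming distances to query — BC1: 7; BC2: 4.
Smallest is BC2 with 4 mismatches.

BC2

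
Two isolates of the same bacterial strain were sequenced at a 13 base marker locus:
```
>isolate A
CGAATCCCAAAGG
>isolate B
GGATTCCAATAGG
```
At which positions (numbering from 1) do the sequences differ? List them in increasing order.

1, 4, 8, 10

Differences at position 1 (C→G), position 4 (A→T), position 8 (C→A), position 10 (A→T).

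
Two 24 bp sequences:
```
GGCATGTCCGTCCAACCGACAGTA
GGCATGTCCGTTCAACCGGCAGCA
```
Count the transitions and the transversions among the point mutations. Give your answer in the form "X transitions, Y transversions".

Transitions (purine↔purine or pyrimidine↔pyrimidine): 12 C→T, 19 A→G, 23 T→C.
Transversions (purine↔pyrimidine): none.

3 transitions, 0 transversions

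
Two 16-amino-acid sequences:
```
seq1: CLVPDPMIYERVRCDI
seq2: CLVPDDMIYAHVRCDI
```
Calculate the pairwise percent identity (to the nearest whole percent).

3 positions differ (6, 10, 11), so 13 of 16 match: 13/16 = 81.25%.

81%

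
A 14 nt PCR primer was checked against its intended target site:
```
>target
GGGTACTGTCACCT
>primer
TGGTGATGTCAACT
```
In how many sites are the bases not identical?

The sequences differ at sites 1, 5, 6, 12 (1-based) — 4 in total.

4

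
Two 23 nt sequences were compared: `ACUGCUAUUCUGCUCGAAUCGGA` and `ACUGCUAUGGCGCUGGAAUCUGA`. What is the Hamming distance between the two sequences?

5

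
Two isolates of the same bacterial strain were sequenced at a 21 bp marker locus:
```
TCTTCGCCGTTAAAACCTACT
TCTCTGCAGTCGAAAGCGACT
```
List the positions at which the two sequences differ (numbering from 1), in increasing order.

4, 5, 8, 11, 12, 16, 18

Scanning 1-based: 4: T/C; 5: C/T; 8: C/A; 11: T/C; 12: A/G; 16: C/G; 18: T/G.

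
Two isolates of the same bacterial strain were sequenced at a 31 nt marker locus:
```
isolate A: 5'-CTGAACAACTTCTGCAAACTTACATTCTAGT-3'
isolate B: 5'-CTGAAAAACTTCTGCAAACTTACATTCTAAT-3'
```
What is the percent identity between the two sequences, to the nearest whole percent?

2 positions differ (6, 30), so 29 of 31 match: 29/31 = 93.55%.

94%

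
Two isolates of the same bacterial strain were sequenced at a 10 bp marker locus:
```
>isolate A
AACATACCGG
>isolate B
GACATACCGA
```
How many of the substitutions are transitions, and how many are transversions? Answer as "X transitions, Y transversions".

2 transitions, 0 transversions

Mismatches (1-based):
base 1: A→G (purine→purine, transition)
base 10: G→A (purine→purine, transition)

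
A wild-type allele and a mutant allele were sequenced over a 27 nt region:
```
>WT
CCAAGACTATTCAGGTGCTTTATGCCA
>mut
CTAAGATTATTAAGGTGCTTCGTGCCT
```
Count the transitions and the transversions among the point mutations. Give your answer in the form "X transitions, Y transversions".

4 transitions, 2 transversions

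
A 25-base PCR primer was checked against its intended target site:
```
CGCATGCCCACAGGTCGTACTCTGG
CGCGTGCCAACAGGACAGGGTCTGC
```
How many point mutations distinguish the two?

8

Comparing position by position, 8 positions differ: 4 (A/G), 9 (C/A), 15 (T/A), 17 (G/A), 18 (T/G), 19 (A/G), 20 (C/G), 25 (G/C).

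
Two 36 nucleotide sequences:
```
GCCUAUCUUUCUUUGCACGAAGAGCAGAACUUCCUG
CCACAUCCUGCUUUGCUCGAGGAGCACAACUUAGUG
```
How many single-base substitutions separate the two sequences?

Comparing position by position, 10 bases differ: 1 (G/C), 3 (C/A), 4 (U/C), 8 (U/C), 10 (U/G), 17 (A/U), 21 (A/G), 27 (G/C), 33 (C/A), 34 (C/G).

10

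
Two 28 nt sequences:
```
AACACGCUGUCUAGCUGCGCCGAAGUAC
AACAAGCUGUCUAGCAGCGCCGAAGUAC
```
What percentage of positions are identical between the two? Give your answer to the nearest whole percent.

Mismatches at positions 5, 16 (1-based): 2 of 28.
Identical positions: 26/28 = 92.86% → 93%.

93%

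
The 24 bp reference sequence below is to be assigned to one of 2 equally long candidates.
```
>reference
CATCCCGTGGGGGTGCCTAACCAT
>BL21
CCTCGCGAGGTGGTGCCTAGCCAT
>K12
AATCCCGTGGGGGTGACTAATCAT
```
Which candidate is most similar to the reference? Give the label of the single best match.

Hamming distances to reference — BL21: 5; K12: 3.
Smallest is K12 with 3 mismatches.

K12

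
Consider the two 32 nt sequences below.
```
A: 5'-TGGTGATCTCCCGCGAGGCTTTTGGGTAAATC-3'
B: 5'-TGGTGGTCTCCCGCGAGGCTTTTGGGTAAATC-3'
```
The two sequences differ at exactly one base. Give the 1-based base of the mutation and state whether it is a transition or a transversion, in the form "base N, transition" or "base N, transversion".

base 6, transition

Base 6 changes A→G. A is a purine and G is a purine, so this is a transition.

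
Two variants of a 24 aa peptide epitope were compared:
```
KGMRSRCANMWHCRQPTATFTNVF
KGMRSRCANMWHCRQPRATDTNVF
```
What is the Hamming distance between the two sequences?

Mismatches (1-based): residue 17: T→R; residue 20: F→D.

2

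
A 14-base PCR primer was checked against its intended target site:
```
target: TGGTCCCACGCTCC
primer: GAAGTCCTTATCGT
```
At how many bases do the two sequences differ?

12

The sequences differ at bases 1, 2, 3, 4, 5, 8, 9, 10, 11, 12, 13, 14 (1-based) — 12 in total.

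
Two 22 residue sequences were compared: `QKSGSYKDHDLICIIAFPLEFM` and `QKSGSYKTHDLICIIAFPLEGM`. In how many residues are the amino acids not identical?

Comparing position by position, 2 residues differ: 8 (D/T), 21 (F/G).

2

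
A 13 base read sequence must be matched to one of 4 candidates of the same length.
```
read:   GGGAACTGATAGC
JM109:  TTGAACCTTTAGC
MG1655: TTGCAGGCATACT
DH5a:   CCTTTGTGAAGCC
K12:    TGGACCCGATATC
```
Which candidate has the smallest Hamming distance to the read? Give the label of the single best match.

JM109 differs at 5 bases; MG1655 differs at 8 bases; DH5a differs at 9 bases; K12 differs at 4 bases. The closest is K12.

K12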